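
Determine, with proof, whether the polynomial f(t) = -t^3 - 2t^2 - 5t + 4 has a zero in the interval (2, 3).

f(2) = -22 and f(3) = -56, both negative.
f'(t) = -3t^2 - 4t - 5 has discriminant (-4)² − 4·(-3)·(-5) = -44 < 0, so f' has no real roots and is negative for every real t.
So f is strictly decreasing; between 2 and 3 its values lie between f(2) = -22 and f(3) = -56, all negative. Therefore f has no root in (2, 3).

f has no root in that interval.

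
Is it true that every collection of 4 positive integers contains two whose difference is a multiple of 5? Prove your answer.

No, the set {21, 22, 23, 24} is a counterexample.

Take the 4 consecutive integers 21, 22, 23, 24: their residues mod 5 are all distinct because 4 ≤ 5.
No two share a residue, so no pair has difference divisible by 5; the claim fails for this set.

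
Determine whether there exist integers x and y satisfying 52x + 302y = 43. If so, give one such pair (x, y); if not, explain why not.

No, no such integers exist.

gcd(52, 302) = 2, so every integer of the form 52x + 302y is a multiple of 2.
However 43 leaves remainder 1 on division by 2.
Hence no integers x, y satisfy the equation.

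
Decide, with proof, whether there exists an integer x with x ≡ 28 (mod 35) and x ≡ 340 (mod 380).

gcd(35, 380) = 5. If x ≡ 28 (mod 35) and x ≡ 340 (mod 380), then x ≡ 28 (mod 5) and x ≡ 340 (mod 5).
However 28 ≡ 3 and 340 ≡ 0 (mod 5), and 3 ≠ 0.
Hence the system has no solution.

No, no such integer exists.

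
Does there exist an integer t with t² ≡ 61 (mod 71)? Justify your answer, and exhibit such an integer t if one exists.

Apply Euler's criterion with the prime 71: 61 is a quadratic residue iff 61^35 ≡ 1 (mod 71), and a non-residue iff it is ≡ −1.
Repeated squaring mod 71: 61^2 = 3721 ≡ 29; 61^4 ≡ 29² = 841 ≡ 60; 61^8 ≡ 60² = 3600 ≡ 50; 61^16 ≡ 50² = 2500 ≡ 15; 61^32 ≡ 15² = 225 ≡ 12.
Since 35 = 32 + 2 + 1, 61^35 ≡ 12 · 29 · 61; multiplying out mod 71: 12·29 = 348 ≡ 64, then 64·61 = 3904 ≡ 70. Thus 61^35 ≡ 70 ≡ −1 (mod 71).
By Euler's criterion 61 is a quadratic non-residue mod 71: no t satisfies t² ≡ 61 (mod 71).

There is no such integer.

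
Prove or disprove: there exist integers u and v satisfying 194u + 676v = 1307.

Both 194 and 676 are divisible by gcd(194, 676) = 2, hence so is any combination 194u + 676v.
But 1307 is not a multiple of 2 (it leaves remainder 1).
So the equation is unsolvable over ℤ.

There are no such integers.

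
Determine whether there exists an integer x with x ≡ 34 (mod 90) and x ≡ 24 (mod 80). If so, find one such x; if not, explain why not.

The moduli are not coprime: gcd(90, 80) = 10. Compatibility requires 10 ∣ (24 − 34) = -10, which holds, so solutions exist.
Step through x = 34, 34 + 90, 34 + 2·90, …: the values 34, 124, 214, 304, 394, 484, 574, 664 reduce mod 80 to 34, 44, 54, 64, 74, 4, 14, 24. The value 664 hits 24.
Verify: 664 = 7·90 + 34 and 664 = 8·80 + 24. ✓

x = 664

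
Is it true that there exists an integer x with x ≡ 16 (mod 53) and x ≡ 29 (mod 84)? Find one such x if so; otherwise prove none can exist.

gcd(53, 84) = 1, so the Chinese Remainder Theorem guarantees exactly one residue class mod 4452 satisfying both.
Any solution of the first congruence is x = 16 + 53t; substituting into the second, 53t ≡ 29 − 16 ≡ 13 (mod 84).
Note 53·65 = 3445 ≡ 1 (mod 84) (as 3445 − 1 = 41·84), so 53⁻¹ ≡ 65.
Multiplying by 65: t ≡ 65·13 = 845 ≡ 5 (mod 84).
Taking t = 5 gives x = 16 + 53·5 = 281.
Verify: 281 = 5·53 + 16 and 281 = 3·84 + 29. ✓

x = 281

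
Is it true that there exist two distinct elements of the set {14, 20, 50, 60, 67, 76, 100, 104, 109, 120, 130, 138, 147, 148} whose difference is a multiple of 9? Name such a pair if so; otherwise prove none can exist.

14 mod 9 = 5 and 50 mod 9 = 5, so 50 − 14 = 36 = 4·9.

Yes: 14 and 50.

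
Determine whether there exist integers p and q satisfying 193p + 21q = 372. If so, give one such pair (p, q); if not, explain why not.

p = 9, q = -65

193 and 21 are coprime, so 193p + 21q ranges over all of ℤ.
Euclidean algorithm: 193 = 9·21 + 4, 21 = 5·4 + 1, 4 = 4·1 + 0.
Working back up the chain: 1 = 21 − 5·4 = 21 − 5·(193 − 9·21) = −5·193 + 46·21. So 193·(-5) + 21·46 = 1.
Multiplying through by 372: p = (-5)·372 = -1860, q = 46·372 = 17112 is a solution.
Adding 89·21 to p and subtracting 89·193 from q gives the tidier solution (9, -65).
Indeed 193·9 + 21·(-65) = 1737 − 1365 = 372.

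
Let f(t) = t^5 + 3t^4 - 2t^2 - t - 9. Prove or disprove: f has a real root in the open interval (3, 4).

f(3) = 456 and f(4) = 1747, both positive, so a sign-change argument is unavailable; we show f keeps this sign on the whole interval.
Shift to the endpoint 3: with t = 3 + u (0 < u < 1), one computes f(3 + u) = u^5 + 18u^4 + 126u^3 + 430u^2 + 716u + 456.
All 6 nonzero coefficients of this polynomial in u are positive; hence for u > 0 the value is a sum of positive terms (the constant 456 among them).
Therefore f(t) > 0 throughout (3, 4), and f has no zero there.

No.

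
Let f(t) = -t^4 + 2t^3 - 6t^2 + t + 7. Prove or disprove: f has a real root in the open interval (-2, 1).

f(-2) = -51 and f(1) = 3, which have opposite signs.
As a polynomial, f is continuous on every closed interval.
By the Intermediate Value Theorem f must vanish at some point of (-2, 1).

Such a root exists.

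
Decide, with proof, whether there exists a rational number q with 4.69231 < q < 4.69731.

Scale by 23: the interval becomes (107.92313, 108.03813), which contains the integer 108.
Hence 108/23 is a rational number with 4.69231 < 108/23 < 4.69731.

q = 108/23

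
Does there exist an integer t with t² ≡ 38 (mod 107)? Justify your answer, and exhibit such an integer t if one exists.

There is no such integer.

Apply Euler's criterion with the prime 107: 38 is a quadratic residue iff 38^53 ≡ 1 (mod 107), and a non-residue iff it is ≡ −1.
Repeated squaring mod 107: 38^2 = 1444 ≡ 53; 38^4 ≡ 53² = 2809 ≡ 27; 38^8 ≡ 27² = 729 ≡ 87; 38^16 ≡ 87² = 7569 ≡ 79; 38^32 ≡ 79² = 6241 ≡ 35.
Since 53 = 32 + 16 + 4 + 1, 38^53 ≡ 35 · 79 · 27 · 38; multiplying out mod 107: 35·79 = 2765 ≡ 90, then 90·27 = 2430 ≡ 76, then 76·38 = 2888 ≡ 106. Thus 38^53 ≡ 106 ≡ −1 (mod 107).
The value −1 means 38 is a non-residue modulo 107, so t² ≡ 38 (mod 107) is impossible.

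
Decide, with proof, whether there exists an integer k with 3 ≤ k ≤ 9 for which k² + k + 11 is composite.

The values for k = 3, 4, …, 9 are 23, 31, 41, 53, 67, 83, 101, and each of these is prime.
So no value in the range makes the expression composite.

There is no such integer k in that range.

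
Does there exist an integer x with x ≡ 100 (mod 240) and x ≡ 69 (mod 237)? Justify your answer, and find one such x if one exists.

Reduce both congruences modulo 3, which divides 240 and 237: they say x ≡ 100 (mod 3) and x ≡ 69 (mod 3).
These are incompatible: 100 − 69 = 31 is not divisible by 3.
Hence the system has no solution.

No such integer exists.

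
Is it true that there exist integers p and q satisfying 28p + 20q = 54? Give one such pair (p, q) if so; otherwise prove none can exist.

Any value of 28p + 20q is a multiple of gcd(28, 20) = 4.
But 54 is not a multiple of 4 (it leaves remainder 2).
So the equation is unsolvable over ℤ.

No such integers exist.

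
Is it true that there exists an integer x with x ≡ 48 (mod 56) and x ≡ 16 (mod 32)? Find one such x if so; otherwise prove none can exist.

Here gcd(56, 32) = 8, and both 48 and 16 leave remainder 0 mod 8, so the system is consistent.
In fact x = 48 itself already satisfies 48 mod 32 = 16.
Verify: 48 = 0·56 + 48 and 48 = 1·32 + 16. ✓

x = 48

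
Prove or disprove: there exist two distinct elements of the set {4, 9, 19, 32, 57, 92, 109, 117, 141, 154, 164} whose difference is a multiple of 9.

Both 9 and 117 leave remainder 0 on division by 9; their difference 108 = 12·9 is a multiple of 9.

The pair (9, 117) works.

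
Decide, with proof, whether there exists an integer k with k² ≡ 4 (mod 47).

Take k = 45. Then 45² = 2025 = 43·47 + 4, so 45² ≡ 4 (mod 47).

k = 45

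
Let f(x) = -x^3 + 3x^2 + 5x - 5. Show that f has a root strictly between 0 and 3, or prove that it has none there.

f(0) = -5 and f(3) = 10, which have opposite signs.
Since f is a polynomial it is continuous on [0, 3].
By the Intermediate Value Theorem, f takes the value 0 somewhere in the open interval.

Such a root exists.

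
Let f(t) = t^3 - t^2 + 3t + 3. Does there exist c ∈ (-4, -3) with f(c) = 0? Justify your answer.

No such root exists.

Evaluate at the endpoints: f(-4) = -89, f(-3) = -42 — same sign (negative).
The derivative f'(t) = 3t^2 - 2t + 3 is a quadratic with discriminant (-2)² − 4·3·3 = -32 < 0; it never vanishes, so it is always positive (sign of the leading coefficient).
So f is strictly increasing; between -4 and -3 its values lie between f(-4) = -89 and f(-3) = -42, all negative. Therefore f has no root in (-4, -3).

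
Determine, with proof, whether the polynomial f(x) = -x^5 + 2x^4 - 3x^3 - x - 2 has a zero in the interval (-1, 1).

Yes, f has a root in the interval.

f(-1) = 5 and f(1) = -5, which have opposite signs.
As a polynomial, f is continuous on every closed interval.
By the Intermediate Value Theorem, f takes the value 0 somewhere in the open interval.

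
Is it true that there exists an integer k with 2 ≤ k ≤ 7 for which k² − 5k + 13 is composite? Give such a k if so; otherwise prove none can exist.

At k = 4: 4² − 5·4 + 13 = 9 = 3·3, which is composite.

k = 4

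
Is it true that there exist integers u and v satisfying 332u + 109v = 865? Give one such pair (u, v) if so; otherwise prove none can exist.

u = 64, v = -187

Since gcd(332, 109) = 1, every integer is an integer combination of 332 and 109.
Euclidean algorithm: 332 = 3·109 + 5, 109 = 21·5 + 4, 5 = 1·4 + 1, 4 = 4·1 + 0.
Working back up the chain: 1 = 5 − 1·4 = 5 − (109 − 21·5) = −109 + 22·5 = −109 + 22·(332 − 3·109) = 22·332 − 67·109. So 332·22 + 109·(-67) = 1.
Multiplying through by 865: u = 22·865 = 19030, v = (-67)·865 = -57955 is a solution.
The general solution is u = 19030 + 109k, v = -57955 − 332k; taking k = -174 gives the smaller pair u = 64, v = -187.
Check: 332·64 + 109·(-187) = 21248 − 20383 = 865. ✓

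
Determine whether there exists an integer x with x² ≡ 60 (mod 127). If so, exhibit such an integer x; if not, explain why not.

x = 106

x = 106 works: 106² = 11236, and 11236 − 60 = 11176 = 88·127.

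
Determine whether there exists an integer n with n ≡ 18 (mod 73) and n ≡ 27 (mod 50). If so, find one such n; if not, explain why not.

n = 2427

gcd(73, 50) = 1, so the Chinese Remainder Theorem guarantees exactly one residue class mod 3650 satisfying both.
Write n = 18 + 73t and require 18 + 73t ≡ 27 (mod 50), i.e. 73t ≡ 9 (mod 50).
73 ≡ 23 (mod 50), so this reads 23t ≡ 9 (mod 50). Note 23·37 = 851 ≡ 1 (mod 50) (as 851 − 1 = 17·50), so 23⁻¹ ≡ 37.
Multiplying by 37: t ≡ 37·9 = 333 ≡ 33 (mod 50).
Taking t = 33 gives n = 18 + 73·33 = 2427.
Indeed 2427 ≡ 18 (mod 73) and 2427 ≡ 27 (mod 50).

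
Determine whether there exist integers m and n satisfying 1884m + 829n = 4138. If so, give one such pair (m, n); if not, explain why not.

m = 77, n = -170

Since gcd(1884, 829) = 1, every integer is an integer combination of 1884 and 829.
Euclidean algorithm: 1884 = 2·829 + 226, 829 = 3·226 + 151, 226 = 1·151 + 75, 151 = 2·75 + 1, 75 = 75·1 + 0.
Unwinding: 1 = 151 − 2·75 = 151 − 2·(226 − 1·151) = −2·226 + 3·151 = −2·226 + 3·(829 − 3·226) = 3·829 − 11·226 = 3·829 − 11·(1884 − 2·829) = −11·1884 + 25·829, i.e. 1884·(-11) + 829·25 = 1.
Times 4138: 1884·(-45518) + 829·103450 = 4138, so (-45518, 103450) solves it.
The general solution is m = -45518 + 829k, n = 103450 − 1884k; taking k = 55 gives the smaller pair m = 77, n = -170.
Check: 1884·77 + 829·(-170) = 145068 − 140930 = 4138. ✓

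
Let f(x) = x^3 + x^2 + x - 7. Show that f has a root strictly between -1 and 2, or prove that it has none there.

Such a root exists.

f(-1) = -8 and f(2) = 7, which have opposite signs.
f is continuous everywhere (it is a polynomial), in particular on [-1, 2].
By the Intermediate Value Theorem f must vanish at some point of (-1, 2).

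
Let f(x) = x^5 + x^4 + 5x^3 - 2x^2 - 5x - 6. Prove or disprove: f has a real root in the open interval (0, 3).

f(0) = -6 and f(3) = 420, which have opposite signs.
As a polynomial, f is continuous on every closed interval.
By the Intermediate Value Theorem, f takes the value 0 somewhere in the open interval.

Such a root exists.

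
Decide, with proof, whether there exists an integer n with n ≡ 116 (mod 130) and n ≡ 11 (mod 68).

Both moduli are multiples of 2 = gcd(130, 68), so any solution would satisfy n ≡ 116 and n ≡ 11 modulo 2 simultaneously.
However 116 ≡ 0 and 11 ≡ 1 (mod 2), and 0 ≠ 1.
So no integer satisfies both congruences.

No, no such integer exists.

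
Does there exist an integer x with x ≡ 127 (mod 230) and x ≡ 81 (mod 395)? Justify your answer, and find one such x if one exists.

gcd(230, 395) = 5. If x ≡ 127 (mod 230) and x ≡ 81 (mod 395), then x ≡ 127 (mod 5) and x ≡ 81 (mod 5).
These are incompatible: 127 − 81 = 46 is not divisible by 5.
So no integer satisfies both congruences.

There is no such integer.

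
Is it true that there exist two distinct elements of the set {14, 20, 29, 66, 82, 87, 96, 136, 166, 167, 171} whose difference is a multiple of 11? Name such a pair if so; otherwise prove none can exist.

Two integers differ by a multiple of 11 exactly when they have the same residue mod 11. The residues are 14↦3, 20↦9, 29↦7, 66↦0, 82↦5, 87↦10, 96↦8, 136↦4, 166↦1, 167↦2, 171↦6.
No residue repeats among the 11 elements, so no pair has difference ≡ 0 (mod 11).

There is no such pair.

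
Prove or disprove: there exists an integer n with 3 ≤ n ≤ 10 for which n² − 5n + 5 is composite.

n = 10

At n = 10: 10² − 5·10 + 5 = 55 = 5·11, which is composite.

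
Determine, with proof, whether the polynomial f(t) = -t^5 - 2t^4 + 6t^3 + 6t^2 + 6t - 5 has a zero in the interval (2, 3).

Yes, f has a root in the interval.

f(2) = 15 and f(3) = -176, which have opposite signs.
As a polynomial, f is continuous on every closed interval.
By the Intermediate Value Theorem, f takes the value 0 somewhere in the open interval.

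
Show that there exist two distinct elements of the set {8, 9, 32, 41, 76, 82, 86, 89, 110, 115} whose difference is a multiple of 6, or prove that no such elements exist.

The pair (8, 32) works.

8 mod 6 = 2 and 32 mod 6 = 2, so 32 − 8 = 24 = 4·6.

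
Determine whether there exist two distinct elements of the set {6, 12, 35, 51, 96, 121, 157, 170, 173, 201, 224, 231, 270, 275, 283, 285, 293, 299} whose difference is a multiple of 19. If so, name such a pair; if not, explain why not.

There is no such pair.

Two integers differ by a multiple of 19 exactly when they have the same residue mod 19. The residues are 6↦6, 12↦12, 35↦16, 51↦13, 96↦1, 121↦7, 157↦5, 170↦18, 173↦2, 201↦11, 224↦15, 231↦3, 270↦4, 275↦9, 283↦17, 285↦0, 293↦8, 299↦14.
All 18 residues are distinct, so no two elements differ by a multiple of 19.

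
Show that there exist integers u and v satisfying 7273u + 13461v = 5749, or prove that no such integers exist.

gcd(7273, 13461) = 7, so every integer of the form 7273u + 13461v is a multiple of 7.
But 5749 = 7·821 + 2, so 7 ∤ 5749.
Therefore 7273u + 13461v = 5749 has no solution in integers.

No such integers exist.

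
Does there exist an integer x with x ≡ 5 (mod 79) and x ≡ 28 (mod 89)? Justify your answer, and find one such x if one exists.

x = 4745

gcd(79, 89) = 1, so the Chinese Remainder Theorem guarantees exactly one residue class mod 7031 satisfying both.
Any solution of the first congruence is x = 5 + 79t; substituting into the second, 79t ≡ 28 − 5 ≡ 23 (mod 89).
Since 79·80 = 6320 = 71·89 + 1, the inverse of 79 mod 89 is 80.
Multiplying by 80: t ≡ 80·23 = 1840 ≡ 60 (mod 89).
Taking t = 60 gives x = 5 + 79·60 = 4745.
Check: 4745 mod 79 = 5, 4745 mod 89 = 28. ✓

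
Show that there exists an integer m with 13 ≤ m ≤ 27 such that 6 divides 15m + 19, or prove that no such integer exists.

No, no such integer m in that range exists.

The values of 15m + 19 for m = 13, 14, …, 27 are 214, 229, 244, 259, 274, 289, 304, 319, 334, 349, 364, 379, 394, 409, 424; reduced mod 6 these are 4, 1, 4, 1, 4, 1, 4, 1, 4, 1, 4, 1, 4, 1, 4.
The residue 0 does not occur, so no m in [13, 27] makes 15m + 19 a multiple of 6.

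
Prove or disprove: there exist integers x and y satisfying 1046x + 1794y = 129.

Any value of 1046x + 1794y is a multiple of gcd(1046, 1794) = 2.
But 129 = 2·64 + 1, so 2 ∤ 129.
Therefore 1046x + 1794y = 129 has no solution in integers.

No, no such integers exist.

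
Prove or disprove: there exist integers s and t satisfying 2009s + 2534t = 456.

There are no such integers.

Any value of 2009s + 2534t is a multiple of gcd(2009, 2534) = 7.
However 456 leaves remainder 1 on division by 7.
Therefore 2009s + 2534t = 456 has no solution in integers.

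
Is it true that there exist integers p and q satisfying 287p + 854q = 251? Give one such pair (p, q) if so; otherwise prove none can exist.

Both 287 and 854 are divisible by gcd(287, 854) = 7, hence so is any combination 287p + 854q.
But 251 = 7·35 + 6, so 7 ∤ 251.
So the equation is unsolvable over ℤ.

No, no such integers exist.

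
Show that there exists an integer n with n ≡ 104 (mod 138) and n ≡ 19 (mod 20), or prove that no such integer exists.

No such integer exists.

Both moduli are multiples of 2 = gcd(138, 20), so any solution would satisfy n ≡ 104 and n ≡ 19 modulo 2 simultaneously.
These are incompatible: 104 − 19 = 85 is not divisible by 2.
So no integer satisfies both congruences.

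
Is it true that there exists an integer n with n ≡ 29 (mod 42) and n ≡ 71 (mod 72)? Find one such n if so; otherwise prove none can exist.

n = 71

Here gcd(42, 72) = 6, and both 29 and 71 leave remainder 5 mod 6, so the system is consistent.
List candidates n ≡ 29 (mod 42): 29, 71. Modulo 72 these are 29, 71; 71 gives 71 as required.
Check: 71 mod 42 = 29, 71 mod 72 = 71. ✓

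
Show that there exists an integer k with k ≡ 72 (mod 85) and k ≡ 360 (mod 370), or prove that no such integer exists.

No such integer exists.

Reduce both congruences modulo 5, which divides 85 and 370: they say k ≡ 72 (mod 5) and k ≡ 360 (mod 5).
These are incompatible: 72 − 360 = -288 is not divisible by 5.
Therefore no such k exists.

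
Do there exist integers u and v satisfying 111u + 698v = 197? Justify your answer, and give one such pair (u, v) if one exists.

Since gcd(111, 698) = 1, every integer is an integer combination of 111 and 698.
Run the Euclidean algorithm on 698 and 111: 698 = 6·111 + 32, 111 = 3·32 + 15, 32 = 2·15 + 2, 15 = 7·2 + 1, 2 = 2·1 + 0.
Unwinding: 1 = 15 − 7·2 = 15 − 7·(32 − 2·15) = −7·32 + 15·15 = −7·32 + 15·(111 − 3·32) = 15·111 − 52·32 = 15·111 − 52·(698 − 6·111) = −52·698 + 327·111, i.e. 111·327 + 698·(-52) = 1.
Multiplying through by 197: u = 327·197 = 64419, v = (-52)·197 = -10244 is a solution.
Subtracting 92·698 from u and adding 92·111 to v gives the tidier solution (203, -32).
Check: 111·203 + 698·(-32) = 22533 − 22336 = 197. ✓

u = 203, v = -32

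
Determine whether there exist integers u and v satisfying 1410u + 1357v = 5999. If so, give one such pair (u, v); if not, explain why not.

u = 190, v = -193

1410 and 1357 are coprime, so 1410u + 1357v ranges over all of ℤ.
Euclidean algorithm: 1410 = 1·1357 + 53, 1357 = 25·53 + 32, 53 = 1·32 + 21, 32 = 1·21 + 11, 21 = 1·11 + 10, 11 = 1·10 + 1, 10 = 10·1 + 0.
Back-substituting, 1 = 11 − 1·10 = 11 − (21 − 1·11) = −21 + 2·11 = −21 + 2·(32 − 1·21) = 2·32 − 3·21 = 2·32 − 3·(53 − 1·32) = −3·53 + 5·32 = −3·53 + 5·(1357 − 25·53) = 5·1357 − 128·53 = 5·1357 − 128·(1410 − 1·1357) = −128·1410 + 133·1357; that is, 1410·(-128) + 1357·133 = 1.
Multiplying through by 5999: u = (-128)·5999 = -767872, v = 133·5999 = 797867 is a solution.
Adding 566·1357 to u and subtracting 566·1410 from v gives the tidier solution (190, -193).
Check: 1410·190 + 1357·(-193) = 267900 − 261901 = 5999. ✓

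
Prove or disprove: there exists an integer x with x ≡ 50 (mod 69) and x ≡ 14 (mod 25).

The moduli 69 and 25 are coprime, so by the Chinese Remainder Theorem a unique solution modulo 1725 exists.
Write x = 50 + 69t and require 50 + 69t ≡ 14 (mod 25), i.e. 69t ≡ 14 (mod 25).
69 ≡ 19 (mod 25), so this reads 19t ≡ 14 (mod 25). Since 19·4 = 76 = 3·25 + 1, the inverse of 19 mod 25 is 4.
Therefore t ≡ 4·14 = 56 ≡ 6 (mod 25).
Taking t = 6 gives x = 50 + 69·6 = 464.
Indeed 464 ≡ 50 (mod 69) and 464 ≡ 14 (mod 25).

x = 464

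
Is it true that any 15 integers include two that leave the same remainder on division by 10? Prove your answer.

There are exactly 10 possible remainders on division by 10.
With 15 integers and only 10 classes, the pigeonhole principle forces two of them, say a and b, into the same class.
That is, a and b leave the same remainder on division by 10, as claimed.

True.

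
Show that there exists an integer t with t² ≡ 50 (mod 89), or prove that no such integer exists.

t = 36

Take t = 36. Then 36² = 1296 = 14·89 + 50, so 36² ≡ 50 (mod 89).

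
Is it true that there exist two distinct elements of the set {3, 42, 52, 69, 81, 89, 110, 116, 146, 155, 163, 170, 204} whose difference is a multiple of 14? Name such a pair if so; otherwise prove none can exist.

Residues mod 14: 3↦3, 42↦0, 52↦10, 69↦13, 81↦11, 89↦5, 110↦12, 116↦4, 146↦6, 155↦1, 163↦9, 170↦2, 204↦8.
No residue repeats among the 13 elements, so no pair has difference ≡ 0 (mod 14).

No, no such pair exists.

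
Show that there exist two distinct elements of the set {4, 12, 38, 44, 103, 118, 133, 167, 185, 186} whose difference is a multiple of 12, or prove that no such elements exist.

Residues mod 12: 4↦4, 12↦0, 38↦2, 44↦8, 103↦7, 118↦10, 133↦1, 167↦11, 185↦5, 186↦6.
No residue repeats among the 10 elements, so no pair has difference ≡ 0 (mod 12).

No such pair exists.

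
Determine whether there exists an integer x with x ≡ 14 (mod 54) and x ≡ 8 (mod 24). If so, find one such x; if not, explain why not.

The moduli are not coprime: gcd(54, 24) = 6. Compatibility requires 6 ∣ (8 − 14) = -6, which holds, so solutions exist.
The integers ≡ 14 (mod 54) are 14, 68, 122, 176, …; their remainders mod 24 are 14, 20, 2, 8, so x = 176 is the first that is ≡ 8 (mod 24).
Verify: 176 = 3·54 + 14 and 176 = 7·24 + 8. ✓

x = 176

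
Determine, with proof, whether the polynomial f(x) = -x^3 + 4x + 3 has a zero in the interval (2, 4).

f(2) = 3 and f(4) = -45, which have opposite signs.
f is continuous everywhere (it is a polynomial), in particular on [2, 4].
By the Intermediate Value Theorem f must vanish at some point of (2, 4).

Such a root exists.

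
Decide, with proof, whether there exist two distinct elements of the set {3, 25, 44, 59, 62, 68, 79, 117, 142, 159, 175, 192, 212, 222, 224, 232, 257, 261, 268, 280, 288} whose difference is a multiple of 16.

Both 44 and 268 leave remainder 12 on division by 16; their difference 224 = 14·16 is a multiple of 16.

The pair (44, 268) works.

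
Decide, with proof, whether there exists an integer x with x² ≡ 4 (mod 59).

x = 57

Take x = 57. Then 57² = 3249 = 55·59 + 4, so 57² ≡ 4 (mod 59).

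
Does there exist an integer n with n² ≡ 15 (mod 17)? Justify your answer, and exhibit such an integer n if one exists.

n = 10 works: 10² = 100, and 100 − 15 = 85 = 5·17.

n = 10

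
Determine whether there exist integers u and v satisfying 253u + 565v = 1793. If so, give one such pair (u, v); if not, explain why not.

u = 351, v = -154

Since gcd(253, 565) = 1, every integer is an integer combination of 253 and 565.
Run the Euclidean algorithm on 565 and 253: 565 = 2·253 + 59, 253 = 4·59 + 17, 59 = 3·17 + 8, 17 = 2·8 + 1, 8 = 8·1 + 0.
Working back up the chain: 1 = 17 − 2·8 = 17 − 2·(59 − 3·17) = −2·59 + 7·17 = −2·59 + 7·(253 − 4·59) = 7·253 − 30·59 = 7·253 − 30·(565 − 2·253) = −30·565 + 67·253. So 253·67 + 565·(-30) = 1.
Times 1793: 253·120131 + 565·(-53790) = 1793, so (120131, -53790) solves it.
The general solution is u = 120131 + 565k, v = -53790 − 253k; taking k = -212 gives the smaller pair u = 351, v = -154.
Check: 253·351 + 565·(-154) = 88803 − 87010 = 1793. ✓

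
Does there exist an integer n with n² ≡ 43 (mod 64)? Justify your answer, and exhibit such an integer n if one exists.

Work modulo the divisor 4 of 64. If n² ≡ 43 (mod 64) then n² ≡ 3 (mod 4).
Since (4 − n)² ≡ n² (mod 4), it suffices to square n = 0, 1, …, 2: the residues are 0, 1, 0.
So the quadratic residues mod 4 are {0, 1}, and 3 is not among them.
Hence no integer n has n² ≡ 43 (mod 64).

No such integer exists.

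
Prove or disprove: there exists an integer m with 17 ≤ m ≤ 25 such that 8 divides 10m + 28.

m = 18

m = 18 works, since 10·18 + 28 = 208 = 26·8.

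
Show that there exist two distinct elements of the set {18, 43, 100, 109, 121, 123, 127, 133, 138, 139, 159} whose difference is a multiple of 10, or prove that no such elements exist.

18 and 138 are such a pair.

Reduce each element mod 10: 18↦8, 43↦3, 100↦0, 109↦9, 121↦1, 123↦3, 127↦7, 133↦3, 138↦8, 139↦9, 159↦9. The residue 8 repeats (at 18 and 138), and 138 − 18 = 120 = 12·10.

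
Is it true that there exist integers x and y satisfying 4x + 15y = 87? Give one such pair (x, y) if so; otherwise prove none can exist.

Since gcd(4, 15) = 1, every integer is an integer combination of 4 and 15.
Run the Euclidean algorithm on 15 and 4: 15 = 3·4 + 3, 4 = 1·3 + 1, 3 = 3·1 + 0.
Unwinding: 1 = 4 − 1·3 = 4 − (15 − 3·4) = −15 + 4·4, i.e. 4·4 + 15·(-1) = 1.
Scaling by 87 gives the particular solution (x, y) = (348, -87).
The general solution is x = 348 + 15k, y = -87 − 4k; taking k = -23 gives the smaller pair x = 3, y = 5.
Check: 4·3 + 15·5 = 12 + 75 = 87. ✓

x = 3, y = 5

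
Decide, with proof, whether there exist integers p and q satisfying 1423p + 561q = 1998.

p = 549, q = -1389

Since gcd(1423, 561) = 1, every integer is an integer combination of 1423 and 561.
Run the Euclidean algorithm on 1423 and 561: 1423 = 2·561 + 301, 561 = 1·301 + 260, 301 = 1·260 + 41, 260 = 6·41 + 14, 41 = 2·14 + 13, 14 = 1·13 + 1, 13 = 13·1 + 0.
Working back up the chain: 1 = 14 − 1·13 = 14 − (41 − 2·14) = −41 + 3·14 = −41 + 3·(260 − 6·41) = 3·260 − 19·41 = 3·260 − 19·(301 − 1·260) = −19·301 + 22·260 = −19·301 + 22·(561 − 1·301) = 22·561 − 41·301 = 22·561 − 41·(1423 − 2·561) = −41·1423 + 104·561. So 1423·(-41) + 561·104 = 1.
Scaling by 1998 gives the particular solution (p, q) = (-81918, 207792).
The general solution is p = -81918 + 561k, q = 207792 − 1423k; taking k = 147 gives the smaller pair p = 549, q = -1389.
Check: 1423·549 + 561·(-1389) = 781227 − 779229 = 1998. ✓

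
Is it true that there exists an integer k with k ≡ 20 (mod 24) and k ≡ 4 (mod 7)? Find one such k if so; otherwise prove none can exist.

Since 24 and 7 share no common factor, CRT says the pair of congruences has a solution (unique mod 168).
Any solution of the first congruence is k = 20 + 24t; substituting into the second, 24t ≡ 4 − 20 ≡ 5 (mod 7).
24 ≡ 3 (mod 7), so this reads 3t ≡ 5 (mod 7). Invert 3 mod 7 by the Euclidean algorithm: 7 = 2·3 + 1, 3 = 3·1 + 0; back-substituting, 1 = 7 − 2·3. Hence 3·(-2) ≡ 1, so 3⁻¹ ≡ -2 ≡ 5 (mod 7).
Multiplying by 5: t ≡ 5·5 = 25 ≡ 4 (mod 7).
With t = 4: k = 20 + 24·4 = 116.
Verify: 116 = 4·24 + 20 and 116 = 16·7 + 4. ✓

k = 116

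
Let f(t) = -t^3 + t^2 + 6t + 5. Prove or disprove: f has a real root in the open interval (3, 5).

f(3) = 5 and f(5) = -65, which have opposite signs.
f is continuous everywhere (it is a polynomial), in particular on [3, 5].
By the Intermediate Value Theorem, f takes the value 0 somewhere in the open interval.

Yes, f has a root in the interval.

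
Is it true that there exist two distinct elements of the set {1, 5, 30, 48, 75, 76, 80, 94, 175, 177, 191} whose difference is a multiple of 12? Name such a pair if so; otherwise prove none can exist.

No, no such pair exists.

Reduce each element modulo 12: 1↦1, 5↦5, 30↦6, 48↦0, 75↦3, 76↦4, 80↦8, 94↦10, 175↦7, 177↦9, 191↦11.
All 11 residues are distinct, so no two elements differ by a multiple of 12.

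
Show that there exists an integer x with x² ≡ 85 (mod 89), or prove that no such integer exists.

x = 21 works: 21² = 441, and 441 − 85 = 356 = 4·89.

x = 21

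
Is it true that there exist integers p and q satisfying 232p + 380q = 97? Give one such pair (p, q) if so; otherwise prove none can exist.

No, no such integers exist.

Any value of 232p + 380q is a multiple of gcd(232, 380) = 4.
However 97 leaves remainder 1 on division by 4.
Hence no integers p, q satisfy the equation.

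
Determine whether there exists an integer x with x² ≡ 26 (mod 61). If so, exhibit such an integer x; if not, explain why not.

61 is prime, so by Euler's criterion 26 is a square mod 61 iff 26^((61−1)/2) = 26^30 ≡ 1 (mod 61).
Squaring successively (mod 61): 26^2 = 676 ≡ 5; 26^4 ≡ 5² = 25 ≡ 25; 26^8 ≡ 25² = 625 ≡ 15; 26^16 ≡ 15² = 225 ≡ 42.
Since 30 = 16 + 8 + 4 + 2, 26^30 ≡ 42 · 15 · 25 · 5; multiplying out mod 61: 42·15 = 630 ≡ 20, then 20·25 = 500 ≡ 12, then 12·5 = 60 ≡ 60. Thus 26^30 ≡ 60 ≡ −1 (mod 61).
The value −1 means 26 is a non-residue modulo 61, so x² ≡ 26 (mod 61) is impossible.

No, no such integer exists.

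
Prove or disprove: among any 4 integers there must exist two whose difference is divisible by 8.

Try 4 consecutive integers, 18, 19, 20, 21. Their remainders mod 8 are 2, 3, 4, 5 — pairwise different, as any 4 ≤ 8 consecutive integers have distinct residues.
The differences between them range over 1, …, 3, none of which is divisible by 8.

No; for instance {18, 19, 20, 21} is a counterexample.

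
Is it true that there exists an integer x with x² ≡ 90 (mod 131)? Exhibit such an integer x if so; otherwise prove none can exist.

Apply Euler's criterion with the prime 131: 90 is a quadratic residue iff 90^65 ≡ 1 (mod 131), and a non-residue iff it is ≡ −1.
Repeated squaring mod 131: 90^2 = 8100 ≡ 109; 90^4 ≡ 109² = 11881 ≡ 91; 90^8 ≡ 91² = 8281 ≡ 28; 90^16 ≡ 28² = 784 ≡ 129; 90^32 ≡ 129² = 16641 ≡ 4; 90^64 ≡ 4² = 16 ≡ 16.
Since 65 = 64 + 1, 90^65 ≡ 16 · 90; multiplying out mod 131: 16·90 = 1440 ≡ 130. Thus 90^65 ≡ 130 ≡ −1 (mod 131).
The value −1 means 90 is a non-residue modulo 131, so x² ≡ 90 (mod 131) is impossible.

No such integer exists.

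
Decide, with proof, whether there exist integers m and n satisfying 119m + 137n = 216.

119 and 137 are coprime, so 119m + 137n ranges over all of ℤ.
Dividing repeatedly: 137 = 1·119 + 18, 119 = 6·18 + 11, 18 = 1·11 + 7, 11 = 1·7 + 4, 7 = 1·4 + 3, 4 = 1·3 + 1, 3 = 3·1 + 0.
Back-substituting, 1 = 4 − 1·3 = 4 − (7 − 1·4) = −7 + 2·4 = −7 + 2·(11 − 1·7) = 2·11 − 3·7 = 2·11 − 3·(18 − 1·11) = −3·18 + 5·11 = −3·18 + 5·(119 − 6·18) = 5·119 − 33·18 = 5·119 − 33·(137 − 1·119) = −33·137 + 38·119; that is, 119·38 + 137·(-33) = 1.
Multiplying through by 216: m = 38·216 = 8208, n = (-33)·216 = -7128 is a solution.
Subtracting 59·137 from m and adding 59·119 to n gives the tidier solution (125, -107).
Indeed 119·125 + 137·(-107) = 14875 − 14659 = 216.

m = 125, n = -107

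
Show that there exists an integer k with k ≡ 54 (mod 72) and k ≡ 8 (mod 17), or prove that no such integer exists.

The moduli 72 and 17 are coprime, so by the Chinese Remainder Theorem a unique solution modulo 1224 exists.
Write k = 54 + 72t and require 54 + 72t ≡ 8 (mod 17), i.e. 72t ≡ 5 (mod 17).
72 ≡ 4 (mod 17), so this reads 4t ≡ 5 (mod 17). Since 4·13 = 52 = 3·17 + 1, the inverse of 4 mod 17 is 13.
Therefore t ≡ 13·5 = 65 ≡ 14 (mod 17).
With t = 14: k = 54 + 72·14 = 1062.
Indeed 1062 ≡ 54 (mod 72) and 1062 ≡ 8 (mod 17).

k = 1062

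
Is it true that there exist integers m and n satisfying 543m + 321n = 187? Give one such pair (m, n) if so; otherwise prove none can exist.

gcd(543, 321) = 3, so every integer of the form 543m + 321n is a multiple of 3.
However 187 leaves remainder 1 on division by 3.
So the equation is unsolvable over ℤ.

There are no such integers.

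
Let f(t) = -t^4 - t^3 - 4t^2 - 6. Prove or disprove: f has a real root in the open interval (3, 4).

f(3) = -150 and f(4) = -390, both negative, so a sign-change argument is unavailable; we show f keeps this sign on the whole interval.
Shift to the endpoint 3: with t = 3 + u (0 < u < 1), one computes f(3 + u) = -u^4 - 13u^3 - 67u^2 - 159u - 150.
The nonzero coefficients here are all negative, so for u > 0 every term is negative (or zero), and the constant term -150 is strictly negative.
So f is strictly negative on (3, 4); no root exists in the interval.

No such root exists.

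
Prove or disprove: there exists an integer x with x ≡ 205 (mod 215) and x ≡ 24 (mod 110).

Both moduli are multiples of 5 = gcd(215, 110), so any solution would satisfy x ≡ 205 and x ≡ 24 modulo 5 simultaneously.
These are incompatible: 205 − 24 = 181 is not divisible by 5.
So no integer satisfies both congruences.

No, no such integer exists.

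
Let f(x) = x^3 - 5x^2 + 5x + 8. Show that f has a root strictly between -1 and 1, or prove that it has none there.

Such a root exists.

f(-1) = -3 and f(1) = 9, which have opposite signs.
f is continuous everywhere (it is a polynomial), in particular on [-1, 1].
By the Intermediate Value Theorem f must vanish at some point of (-1, 1).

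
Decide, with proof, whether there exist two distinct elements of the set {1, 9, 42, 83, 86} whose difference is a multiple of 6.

Residues mod 6: 1↦1, 9↦3, 42↦0, 83↦5, 86↦2.
No residue repeats among the 5 elements, so no pair has difference ≡ 0 (mod 6).

There is no such pair.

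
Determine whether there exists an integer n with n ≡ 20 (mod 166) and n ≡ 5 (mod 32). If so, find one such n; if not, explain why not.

No such integer exists.

gcd(166, 32) = 2. If n ≡ 20 (mod 166) and n ≡ 5 (mod 32), then n ≡ 20 (mod 2) and n ≡ 5 (mod 2).
But 20 mod 2 = 0 while 5 mod 2 = 1, a contradiction.
Hence the system has no solution.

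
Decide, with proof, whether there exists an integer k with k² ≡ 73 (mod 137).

k = 115

Take k = 115. Then 115² = 13225 = 96·137 + 73, so 115² ≡ 73 (mod 137).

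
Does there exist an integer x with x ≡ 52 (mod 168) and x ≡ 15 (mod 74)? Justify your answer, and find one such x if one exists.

gcd(168, 74) = 2. If x ≡ 52 (mod 168) and x ≡ 15 (mod 74), then x ≡ 52 (mod 2) and x ≡ 15 (mod 2).
These are incompatible: 52 − 15 = 37 is not divisible by 2.
So no integer satisfies both congruences.

There is no such integer.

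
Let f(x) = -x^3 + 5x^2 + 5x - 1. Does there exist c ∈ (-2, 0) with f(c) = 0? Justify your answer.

f(-2) = 17 and f(0) = -1, which have opposite signs.
Since f is a polynomial it is continuous on [-2, 0].
The Intermediate Value Theorem then guarantees some c ∈ (-2, 0) with f(c) = 0.

Yes, f has a root in the interval.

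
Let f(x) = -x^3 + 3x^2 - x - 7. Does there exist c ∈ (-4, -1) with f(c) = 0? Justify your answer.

f(-4) = 109 and f(-1) = -2, which have opposite signs.
As a polynomial, f is continuous on every closed interval.
So by the Intermediate Value Theorem there is a c strictly between -4 and -1 with f(c) = 0.

Yes, such a c exists.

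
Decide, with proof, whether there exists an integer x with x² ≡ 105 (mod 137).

x = 67 works: 67² = 4489, and 4489 − 105 = 4384 = 32·137.

x = 67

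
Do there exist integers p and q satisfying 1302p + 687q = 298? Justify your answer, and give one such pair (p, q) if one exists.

There are no such integers.

Any value of 1302p + 687q is a multiple of gcd(1302, 687) = 3.
But 298 = 3·99 + 1, so 3 ∤ 298.
Therefore 1302p + 687q = 298 has no solution in integers.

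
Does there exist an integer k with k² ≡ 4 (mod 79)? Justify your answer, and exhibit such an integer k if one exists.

k = 2

Take k = 2. Then 2² = 4, and since 0 ≤ 4 < 79 this is already reduced: 2² ≡ 4 (mod 79).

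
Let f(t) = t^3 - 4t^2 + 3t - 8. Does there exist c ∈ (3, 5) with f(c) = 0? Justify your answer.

f(3) = -8 and f(5) = 32, which have opposite signs.
As a polynomial, f is continuous on every closed interval.
So by the Intermediate Value Theorem there is a c strictly between 3 and 5 with f(c) = 0.

Yes, f has a root in the interval.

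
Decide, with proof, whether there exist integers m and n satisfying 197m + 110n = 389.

197 and 110 are coprime, so 197m + 110n ranges over all of ℤ.
Dividing repeatedly: 197 = 1·110 + 87, 110 = 1·87 + 23, 87 = 3·23 + 18, 23 = 1·18 + 5, 18 = 3·5 + 3, 5 = 1·3 + 2, 3 = 1·2 + 1, 2 = 2·1 + 0.
Working back up the chain: 1 = 3 − 1·2 = 3 − (5 − 1·3) = −5 + 2·3 = −5 + 2·(18 − 3·5) = 2·18 − 7·5 = 2·18 − 7·(23 − 1·18) = −7·23 + 9·18 = −7·23 + 9·(87 − 3·23) = 9·87 − 34·23 = 9·87 − 34·(110 − 1·87) = −34·110 + 43·87 = −34·110 + 43·(197 − 1·110) = 43·197 − 77·110. So 197·43 + 110·(-77) = 1.
Times 389: 197·16727 + 110·(-29953) = 389, so (16727, -29953) solves it.
Shifting by a multiple of (110, −197) keeps it a solution: m = 16727 − 152·110 = 7, n = -29953 + 152·197 = -9.
Check: 197·7 + 110·(-9) = 1379 − 990 = 389. ✓

m = 7, n = -9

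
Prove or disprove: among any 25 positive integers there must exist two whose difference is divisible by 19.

There are exactly 19 possible remainders on division by 19.
Since 25 > 19, two of the 25 integers must share a residue class by the pigeonhole principle; call them a and b.
Equal remainders mean a − b ≡ 0 (mod 19), so 19 divides their difference.

Yes.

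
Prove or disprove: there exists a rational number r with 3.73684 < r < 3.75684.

Scale by 4: the interval becomes (14.94736, 15.02736), which contains the integer 15.
Hence 15/4 is a rational number with 3.73684 < 15/4 < 3.75684.

r = 15/4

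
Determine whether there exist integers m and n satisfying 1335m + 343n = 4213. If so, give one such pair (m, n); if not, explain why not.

m = 53, n = -194

Since gcd(1335, 343) = 1, every integer is an integer combination of 1335 and 343.
Run the Euclidean algorithm on 1335 and 343: 1335 = 3·343 + 306, 343 = 1·306 + 37, 306 = 8·37 + 10, 37 = 3·10 + 7, 10 = 1·7 + 3, 7 = 2·3 + 1, 3 = 3·1 + 0.
Back-substituting, 1 = 7 − 2·3 = 7 − 2·(10 − 1·7) = −2·10 + 3·7 = −2·10 + 3·(37 − 3·10) = 3·37 − 11·10 = 3·37 − 11·(306 − 8·37) = −11·306 + 91·37 = −11·306 + 91·(343 − 1·306) = 91·343 − 102·306 = 91·343 − 102·(1335 − 3·343) = −102·1335 + 397·343; that is, 1335·(-102) + 343·397 = 1.
Scaling by 4213 gives the particular solution (m, n) = (-429726, 1672561).
Shifting by a multiple of (343, −1335) keeps it a solution: m = -429726 + 1253·343 = 53, n = 1672561 − 1253·1335 = -194.
Indeed 1335·53 + 343·(-194) = 70755 − 66542 = 4213.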